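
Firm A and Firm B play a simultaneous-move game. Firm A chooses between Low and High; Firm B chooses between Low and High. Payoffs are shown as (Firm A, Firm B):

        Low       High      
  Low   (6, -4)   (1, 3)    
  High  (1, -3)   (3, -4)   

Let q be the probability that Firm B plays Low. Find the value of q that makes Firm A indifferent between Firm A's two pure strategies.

q = 2/7

Set Firm A's expected payoff from Low equal to that from High:
  Firm A's payoff from Low: q·6 + (1−q)·1 = 5q + 1
  Firm A's payoff from High: q·1 + (1−q)·3 = -2q + 3
  5q + 1 = -2q + 3  ⇒  7q = 2  ⇒  q = 2/7.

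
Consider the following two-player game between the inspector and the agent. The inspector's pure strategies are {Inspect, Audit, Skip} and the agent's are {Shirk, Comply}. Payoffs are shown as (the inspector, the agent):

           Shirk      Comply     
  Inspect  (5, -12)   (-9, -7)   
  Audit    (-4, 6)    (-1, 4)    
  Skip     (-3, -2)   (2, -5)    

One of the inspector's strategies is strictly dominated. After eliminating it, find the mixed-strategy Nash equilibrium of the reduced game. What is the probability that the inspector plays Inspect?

p = 3/8

The inspector's strategy Audit is strictly dominated by Skip: -3 > -4 and 2 > -1. Eliminate Audit.
In a mixed equilibrium the agent is indifferent between Shirk and Comply; this condition fixes p.
  the agent's payoff from Shirk: p·(-12) + (1−p)·(-2) = -10p - 2
  the agent's payoff from Comply: p·(-7) + (1−p)·(-5) = -2p - 5
  -10p - 2 = -2p - 5  ⇒  -8p = -3  ⇒  p = 3/8.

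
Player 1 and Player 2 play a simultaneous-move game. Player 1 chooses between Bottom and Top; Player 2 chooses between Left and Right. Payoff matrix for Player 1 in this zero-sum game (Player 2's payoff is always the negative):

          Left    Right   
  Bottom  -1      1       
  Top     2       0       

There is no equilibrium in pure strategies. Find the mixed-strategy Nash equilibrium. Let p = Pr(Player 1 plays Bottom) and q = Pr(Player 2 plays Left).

p = 1/2, q = 1/4

Player 2's indifference between Left and Right determines Player 1's mixing probability p:
  Player 2's payoff from Left: p·1 + (1−p)·(-2) = 3p - 2
  Player 2's payoff from Right: p·(-1) + (1−p)·0 = -p
  3p - 2 = -p  ⇒  4p = 2  ⇒  p = 1/2.
Player 2's mix must leave Player 1 indifferent between Bottom and Top.
  Player 1's payoff to Bottom: q·(-1) + (1−q)·1 = -2q + 1
  Player 1's payoff to Top: q·2 + (1−q)·0 = 2q
  -2q + 1 = 2q  ⇒  -4q = -1  ⇒  q = 1/4.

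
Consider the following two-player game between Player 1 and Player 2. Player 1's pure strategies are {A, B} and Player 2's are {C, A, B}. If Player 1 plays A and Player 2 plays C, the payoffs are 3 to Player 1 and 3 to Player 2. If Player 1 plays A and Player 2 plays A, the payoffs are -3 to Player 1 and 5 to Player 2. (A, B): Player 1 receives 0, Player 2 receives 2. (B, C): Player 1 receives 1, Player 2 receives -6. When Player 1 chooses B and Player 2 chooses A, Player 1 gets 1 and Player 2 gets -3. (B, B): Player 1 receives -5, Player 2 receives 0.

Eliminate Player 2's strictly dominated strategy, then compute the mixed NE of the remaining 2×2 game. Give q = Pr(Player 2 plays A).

Player 2's strategy C is strictly dominated by A: 5 > 3 and -3 > -6. Eliminate C.
For Player 1 to be willing to mix, Player 1 must be indifferent between A and B, which pins down Player 2's mix.
  Player 1's payoff to A: q·(-3) + (1−q)·0 = -3q
  Player 1's payoff to B: q·1 + (1−q)·(-5) = 6q - 5
  -3q = 6q - 5  ⇒  -9q = -5  ⇒  q = 5/9.

q = 5/9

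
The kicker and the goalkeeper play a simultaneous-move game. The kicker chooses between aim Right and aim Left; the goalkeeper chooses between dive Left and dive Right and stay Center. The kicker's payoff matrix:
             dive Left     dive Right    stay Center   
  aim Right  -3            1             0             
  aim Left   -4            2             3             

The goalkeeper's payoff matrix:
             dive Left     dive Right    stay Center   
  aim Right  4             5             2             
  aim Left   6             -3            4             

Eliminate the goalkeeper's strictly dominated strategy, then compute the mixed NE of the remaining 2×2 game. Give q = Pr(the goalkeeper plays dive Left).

q = 1/2

The goalkeeper's strategy stay Center is strictly dominated by dive Left: 4 > 2 and 6 > 4. Eliminate stay Center.
The goalkeeper's mix must leave the kicker indifferent between aim Right and aim Left.
  the kicker's payoff from aim Right: q·(-3) + (1−q)·1 = -4q + 1
  the kicker's payoff from aim Left: q·(-4) + (1−q)·2 = -6q + 2
  -4q + 1 = -6q + 2  ⇒  2q = 1  ⇒  q = 1/2.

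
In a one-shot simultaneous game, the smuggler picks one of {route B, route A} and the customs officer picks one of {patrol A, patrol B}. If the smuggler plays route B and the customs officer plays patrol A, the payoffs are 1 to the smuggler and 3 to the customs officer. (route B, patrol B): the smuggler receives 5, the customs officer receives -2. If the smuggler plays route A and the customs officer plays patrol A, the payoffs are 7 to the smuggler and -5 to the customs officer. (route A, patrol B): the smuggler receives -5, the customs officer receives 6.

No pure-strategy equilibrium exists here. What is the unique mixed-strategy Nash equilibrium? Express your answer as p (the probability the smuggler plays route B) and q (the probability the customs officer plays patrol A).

Set the customs officer's expected payoff from patrol A equal to that from patrol B:
  the customs officer's payoff from patrol A: p·3 + (1−p)·(-5) = 8p - 5
  the customs officer's payoff from patrol B: p·(-2) + (1−p)·6 = -8p + 6
  8p - 5 = -8p + 6  ⇒  16p = 11  ⇒  p = 11/16.
In a mixed equilibrium the smuggler is indifferent between route B and route A; this condition fixes q.
  the smuggler's payoff from route B: q·1 + (1−q)·5 = -4q + 5
  the smuggler's payoff from route A: q·7 + (1−q)·(-5) = 12q - 5
  -4q + 5 = 12q - 5  ⇒  -16q = -10  ⇒  q = 5/8.

p = 11/16, q = 5/8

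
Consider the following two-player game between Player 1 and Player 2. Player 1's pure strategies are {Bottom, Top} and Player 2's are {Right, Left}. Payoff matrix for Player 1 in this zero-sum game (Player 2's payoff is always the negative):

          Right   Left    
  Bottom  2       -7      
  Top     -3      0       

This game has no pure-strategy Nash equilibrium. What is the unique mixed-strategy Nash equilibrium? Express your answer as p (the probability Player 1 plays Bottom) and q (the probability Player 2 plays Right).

p = 1/4, q = 7/12

In a mixed equilibrium Player 2 is indifferent between Right and Left; this condition fixes p.
  Player 2's payoff to Right: p·(-2) + (1−p)·3 = -5p + 3
  Player 2's payoff to Left: p·7 + (1−p)·0 = 7p
  -5p + 3 = 7p  ⇒  -12p = -3  ⇒  p = 1/4.
Set Player 1's expected payoff from Bottom equal to that from Top:
  Player 1's expected payoff from Bottom: q·2 + (1−q)·(-7) = 9q - 7
  Player 1's expected payoff from Top: q·(-3) + (1−q)·0 = -3q
  9q - 7 = -3q  ⇒  12q = 7  ⇒  q = 7/12.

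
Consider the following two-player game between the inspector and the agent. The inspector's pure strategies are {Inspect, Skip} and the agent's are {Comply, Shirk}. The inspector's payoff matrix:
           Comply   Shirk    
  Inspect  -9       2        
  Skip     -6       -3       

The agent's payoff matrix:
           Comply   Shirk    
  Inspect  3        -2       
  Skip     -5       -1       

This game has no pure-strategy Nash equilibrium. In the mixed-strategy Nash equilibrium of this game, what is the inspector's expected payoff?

The inspector's indifference between Inspect and Skip determines the agent's mixing probability q:
  the inspector's payoff to Inspect: q·(-9) + (1−q)·2 = -11q + 2
  the inspector's payoff to Skip: q·(-6) + (1−q)·(-3) = -3q - 3
  -11q + 2 = -3q - 3  ⇒  -8q = -5  ⇒  q = 5/8.
At equilibrium the inspector is indifferent across rows, so the inspector's payoff equals the payoff from Inspect: (5/8)·(-9) + (3/8)·2 = -39/8.

-39/8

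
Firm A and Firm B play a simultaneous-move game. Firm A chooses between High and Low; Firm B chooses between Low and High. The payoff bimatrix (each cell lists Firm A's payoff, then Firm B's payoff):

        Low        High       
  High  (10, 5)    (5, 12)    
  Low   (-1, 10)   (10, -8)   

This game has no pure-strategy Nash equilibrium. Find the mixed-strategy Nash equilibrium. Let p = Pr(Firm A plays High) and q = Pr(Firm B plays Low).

For Firm B to be willing to mix, Firm B must be indifferent between Low and High, which pins down Firm A's mix.
  Firm B's expected payoff from Low: p·5 + (1−p)·10 = -5p + 10
  Firm B's expected payoff from High: p·12 + (1−p)·(-8) = 20p - 8
  -5p + 10 = 20p - 8  ⇒  -25p = -18  ⇒  p = 18/25.
Set Firm A's expected payoff from High equal to that from Low:
  Firm A's payoff to High: q·10 + (1−q)·5 = 5q + 5
  Firm A's payoff to Low: q·(-1) + (1−q)·10 = -11q + 10
  5q + 5 = -11q + 10  ⇒  16q = 5  ⇒  q = 5/16.

p = 18/25, q = 5/16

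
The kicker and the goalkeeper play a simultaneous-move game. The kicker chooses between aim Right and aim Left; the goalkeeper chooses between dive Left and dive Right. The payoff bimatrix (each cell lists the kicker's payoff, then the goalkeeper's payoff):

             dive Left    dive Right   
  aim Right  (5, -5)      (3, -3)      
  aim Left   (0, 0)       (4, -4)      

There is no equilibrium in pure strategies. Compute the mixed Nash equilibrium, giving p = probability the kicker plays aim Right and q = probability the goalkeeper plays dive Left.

For the goalkeeper to be willing to mix, the goalkeeper must be indifferent between dive Left and dive Right, which pins down the kicker's mix.
  the goalkeeper's payoff to dive Left: p·(-5) + (1−p)·0 = -5p
  the goalkeeper's payoff to dive Right: p·(-3) + (1−p)·(-4) = p - 4
  -5p = p - 4  ⇒  -6p = -4  ⇒  p = 2/3.
In a mixed equilibrium the kicker is indifferent between aim Right and aim Left; this condition fixes q.
  the kicker's payoff from aim Right: q·5 + (1−q)·3 = 2q + 3
  the kicker's payoff from aim Left: q·0 + (1−q)·4 = -4q + 4
  2q + 3 = -4q + 4  ⇒  6q = 1  ⇒  q = 1/6.

p = 2/3, q = 1/6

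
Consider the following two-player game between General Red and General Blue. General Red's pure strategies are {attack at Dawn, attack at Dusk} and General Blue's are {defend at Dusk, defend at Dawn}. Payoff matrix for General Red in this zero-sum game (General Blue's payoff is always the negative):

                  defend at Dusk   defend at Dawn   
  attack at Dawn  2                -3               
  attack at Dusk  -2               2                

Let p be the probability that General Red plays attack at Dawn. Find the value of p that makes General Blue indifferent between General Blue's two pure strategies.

General Blue's indifference between defend at Dusk and defend at Dawn determines General Red's mixing probability p:
  General Blue's payoff to defend at Dusk: p·(-2) + (1−p)·2 = -4p + 2
  General Blue's payoff to defend at Dawn: p·3 + (1−p)·(-2) = 5p - 2
  -4p + 2 = 5p - 2  ⇒  -9p = -4  ⇒  p = 4/9.

p = 4/9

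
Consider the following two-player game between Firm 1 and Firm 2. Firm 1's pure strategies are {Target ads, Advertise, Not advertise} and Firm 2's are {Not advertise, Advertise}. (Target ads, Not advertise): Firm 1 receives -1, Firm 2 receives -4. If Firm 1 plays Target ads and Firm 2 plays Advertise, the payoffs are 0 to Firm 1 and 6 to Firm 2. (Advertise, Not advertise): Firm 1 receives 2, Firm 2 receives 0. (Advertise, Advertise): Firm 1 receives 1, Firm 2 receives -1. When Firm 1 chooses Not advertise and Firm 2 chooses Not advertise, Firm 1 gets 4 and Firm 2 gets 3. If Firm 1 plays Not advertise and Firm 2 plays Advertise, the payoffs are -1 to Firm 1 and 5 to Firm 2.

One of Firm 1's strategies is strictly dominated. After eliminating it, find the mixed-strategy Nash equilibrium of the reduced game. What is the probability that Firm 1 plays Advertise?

p = 2/3

Firm 1's strategy Target ads is strictly dominated by Advertise: 2 > -1 and 1 > 0. Eliminate Target ads.
Firm 1's mix must leave Firm 2 indifferent between Not advertise and Advertise.
  Firm 2's expected payoff from Not advertise: p·0 + (1−p)·3 = -3p + 3
  Firm 2's expected payoff from Advertise: p·(-1) + (1−p)·5 = -6p + 5
  -3p + 3 = -6p + 5  ⇒  3p = 2  ⇒  p = 2/3.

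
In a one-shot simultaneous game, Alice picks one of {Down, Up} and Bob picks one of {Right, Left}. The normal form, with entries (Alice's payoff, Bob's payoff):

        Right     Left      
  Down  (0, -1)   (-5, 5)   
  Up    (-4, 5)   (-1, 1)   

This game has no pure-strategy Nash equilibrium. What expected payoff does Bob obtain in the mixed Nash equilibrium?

Set Bob's expected payoff from Right equal to that from Left:
  Bob's payoff from Right: p·(-1) + (1−p)·5 = -6p + 5
  Bob's payoff from Left: p·5 + (1−p)·1 = 4p + 1
  -6p + 5 = 4p + 1  ⇒  -10p = -4  ⇒  p = 2/5.
At equilibrium Bob is indifferent across columns, so Bob's payoff equals the payoff from Right: (2/5)·(-1) + (3/5)·5 = 13/5.

13/5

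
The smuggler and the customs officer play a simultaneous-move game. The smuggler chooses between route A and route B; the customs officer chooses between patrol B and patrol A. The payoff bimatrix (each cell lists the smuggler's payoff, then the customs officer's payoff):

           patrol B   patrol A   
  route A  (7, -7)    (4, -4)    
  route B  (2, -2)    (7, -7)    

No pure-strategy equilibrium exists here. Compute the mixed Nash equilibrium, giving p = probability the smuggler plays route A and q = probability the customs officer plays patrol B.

In a mixed equilibrium the customs officer is indifferent between patrol B and patrol A; this condition fixes p.
  the customs officer's payoff from patrol B: p·(-7) + (1−p)·(-2) = -5p - 2
  the customs officer's payoff from patrol A: p·(-4) + (1−p)·(-7) = 3p - 7
  -5p - 2 = 3p - 7  ⇒  -8p = -5  ⇒  p = 5/8.
For the smuggler to be willing to mix, the smuggler must be indifferent between route A and route B, which pins down the customs officer's mix.
  the smuggler's payoff from route A: q·7 + (1−q)·4 = 3q + 4
  the smuggler's payoff from route B: q·2 + (1−q)·7 = -5q + 7
  3q + 4 = -5q + 7  ⇒  8q = 3  ⇒  q = 3/8.

p = 5/8, q = 3/8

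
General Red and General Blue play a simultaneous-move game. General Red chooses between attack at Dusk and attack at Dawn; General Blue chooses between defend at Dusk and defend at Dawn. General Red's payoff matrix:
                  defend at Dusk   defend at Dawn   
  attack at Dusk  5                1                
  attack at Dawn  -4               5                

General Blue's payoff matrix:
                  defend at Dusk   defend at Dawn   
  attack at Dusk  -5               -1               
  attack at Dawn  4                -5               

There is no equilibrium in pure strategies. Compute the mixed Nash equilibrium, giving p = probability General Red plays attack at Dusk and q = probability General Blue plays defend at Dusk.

General Blue's indifference between defend at Dusk and defend at Dawn determines General Red's mixing probability p:
  General Blue's payoff from defend at Dusk: p·(-5) + (1−p)·4 = -9p + 4
  General Blue's payoff from defend at Dawn: p·(-1) + (1−p)·(-5) = 4p - 5
  -9p + 4 = 4p - 5  ⇒  -13p = -9  ⇒  p = 9/13.
General Red's indifference between attack at Dusk and attack at Dawn determines General Blue's mixing probability q:
  General Red's payoff to attack at Dusk: q·5 + (1−q)·1 = 4q + 1
  General Red's payoff to attack at Dawn: q·(-4) + (1−q)·5 = -9q + 5
  4q + 1 = -9q + 5  ⇒  13q = 4  ⇒  q = 4/13.

p = 9/13, q = 4/13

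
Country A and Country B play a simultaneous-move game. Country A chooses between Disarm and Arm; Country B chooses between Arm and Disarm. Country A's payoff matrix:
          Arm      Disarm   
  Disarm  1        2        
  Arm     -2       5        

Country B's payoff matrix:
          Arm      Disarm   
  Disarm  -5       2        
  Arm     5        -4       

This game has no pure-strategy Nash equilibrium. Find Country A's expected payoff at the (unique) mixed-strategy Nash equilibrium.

3/2

For Country A to be willing to mix, Country A must be indifferent between Disarm and Arm, which pins down Country B's mix.
  Country A's expected payoff from Disarm: q·1 + (1−q)·2 = -q + 2
  Country A's expected payoff from Arm: q·(-2) + (1−q)·5 = -7q + 5
  -q + 2 = -7q + 5  ⇒  6q = 3  ⇒  q = 1/2.
At equilibrium Country A is indifferent across rows, so Country A's payoff equals the payoff from Disarm: (1/2)·1 + (1/2)·2 = 3/2.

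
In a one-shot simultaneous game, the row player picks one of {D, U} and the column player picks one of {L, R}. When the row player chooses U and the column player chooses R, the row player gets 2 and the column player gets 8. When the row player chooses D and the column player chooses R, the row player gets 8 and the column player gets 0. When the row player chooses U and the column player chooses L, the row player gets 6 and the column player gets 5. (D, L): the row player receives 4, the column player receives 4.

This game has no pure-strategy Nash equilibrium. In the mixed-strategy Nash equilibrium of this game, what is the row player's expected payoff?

5

For the row player to be willing to mix, the row player must be indifferent between D and U, which pins down the column player's mix.
  the row player's payoff from D: q·4 + (1−q)·8 = -4q + 8
  the row player's payoff from U: q·6 + (1−q)·2 = 4q + 2
  -4q + 8 = 4q + 2  ⇒  -8q = -6  ⇒  q = 3/4.
At equilibrium the row player is indifferent across rows, so the row player's payoff equals the payoff from D: (3/4)·4 + (1/4)·8 = 5.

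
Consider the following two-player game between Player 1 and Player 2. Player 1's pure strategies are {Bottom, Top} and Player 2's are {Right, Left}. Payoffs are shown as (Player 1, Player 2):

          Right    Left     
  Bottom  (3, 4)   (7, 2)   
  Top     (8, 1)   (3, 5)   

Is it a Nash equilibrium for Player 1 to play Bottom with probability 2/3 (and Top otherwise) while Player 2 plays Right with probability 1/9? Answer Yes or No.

Given Player 2's mix q = 1/9, Player 1's payoff from Bottom is 59/9 but from Top is 32/9. Player 1 strictly prefers Bottom, so Player 1 would not mix.
So the proposed profile is not a Nash equilibrium.

No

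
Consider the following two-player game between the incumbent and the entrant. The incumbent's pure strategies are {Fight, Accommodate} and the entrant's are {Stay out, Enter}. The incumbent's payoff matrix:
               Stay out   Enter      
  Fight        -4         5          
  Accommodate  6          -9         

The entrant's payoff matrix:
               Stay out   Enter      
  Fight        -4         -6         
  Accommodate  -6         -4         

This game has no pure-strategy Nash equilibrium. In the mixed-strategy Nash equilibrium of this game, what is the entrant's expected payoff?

-5

The entrant's indifference between Stay out and Enter determines the incumbent's mixing probability p:
  the entrant's payoff to Stay out: p·(-4) + (1−p)·(-6) = 2p - 6
  the entrant's payoff to Enter: p·(-6) + (1−p)·(-4) = -2p - 4
  2p - 6 = -2p - 4  ⇒  4p = 2  ⇒  p = 1/2.
At equilibrium the entrant is indifferent across columns, so the entrant's payoff equals the payoff from Stay out: (1/2)·(-4) + (1/2)·(-6) = -5.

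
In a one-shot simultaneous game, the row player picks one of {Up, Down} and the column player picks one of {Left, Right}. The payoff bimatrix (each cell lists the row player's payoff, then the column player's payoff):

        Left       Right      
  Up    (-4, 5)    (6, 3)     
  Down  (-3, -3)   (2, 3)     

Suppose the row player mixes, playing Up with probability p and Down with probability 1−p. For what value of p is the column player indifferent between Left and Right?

p = 3/4

The row player's mix must leave the column player indifferent between Left and Right.
  the column player's expected payoff from Left: p·5 + (1−p)·(-3) = 8p - 3
  the column player's expected payoff from Right: p·3 + (1−p)·3 = 3
  8p - 3 = 3  ⇒  8p = 6  ⇒  p = 3/4.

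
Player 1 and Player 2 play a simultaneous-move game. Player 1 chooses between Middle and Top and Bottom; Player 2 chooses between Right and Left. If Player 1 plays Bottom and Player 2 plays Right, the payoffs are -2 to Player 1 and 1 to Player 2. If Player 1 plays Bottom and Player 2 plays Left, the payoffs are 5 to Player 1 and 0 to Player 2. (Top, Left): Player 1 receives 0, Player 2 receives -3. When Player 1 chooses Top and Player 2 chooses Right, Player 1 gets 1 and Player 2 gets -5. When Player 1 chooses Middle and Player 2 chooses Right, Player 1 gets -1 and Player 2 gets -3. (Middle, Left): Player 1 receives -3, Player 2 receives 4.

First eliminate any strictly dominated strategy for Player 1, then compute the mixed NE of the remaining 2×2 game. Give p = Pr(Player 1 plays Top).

p = 1/3

Player 1's strategy Middle is strictly dominated by Top: 1 > -1 and 0 > -3. Eliminate Middle.
In a mixed equilibrium Player 2 is indifferent between Right and Left; this condition fixes p.
  Player 2's expected payoff from Right: p·(-5) + (1−p)·1 = -6p + 1
  Player 2's expected payoff from Left: p·(-3) + (1−p)·0 = -3p
  -6p + 1 = -3p  ⇒  -3p = -1  ⇒  p = 1/3.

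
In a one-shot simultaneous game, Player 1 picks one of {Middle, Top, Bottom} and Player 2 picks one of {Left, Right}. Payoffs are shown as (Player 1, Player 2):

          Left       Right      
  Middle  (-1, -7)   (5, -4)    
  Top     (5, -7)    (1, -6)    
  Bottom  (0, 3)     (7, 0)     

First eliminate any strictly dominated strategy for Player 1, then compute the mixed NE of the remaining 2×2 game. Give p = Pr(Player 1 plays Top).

p = 3/4

Player 1's strategy Middle is strictly dominated by Bottom: 0 > -1 and 7 > 5. Eliminate Middle.
In a mixed equilibrium Player 2 is indifferent between Left and Right; this condition fixes p.
  Player 2's payoff from Left: p·(-7) + (1−p)·3 = -10p + 3
  Player 2's payoff from Right: p·(-6) + (1−p)·0 = -6p
  -10p + 3 = -6p  ⇒  -4p = -3  ⇒  p = 3/4.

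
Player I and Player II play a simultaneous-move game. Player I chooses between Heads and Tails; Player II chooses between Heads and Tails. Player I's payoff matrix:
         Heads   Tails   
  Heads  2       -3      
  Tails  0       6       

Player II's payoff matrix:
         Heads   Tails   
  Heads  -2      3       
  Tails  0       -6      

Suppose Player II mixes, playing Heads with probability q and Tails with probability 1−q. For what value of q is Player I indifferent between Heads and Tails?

For Player I to be willing to mix, Player I must be indifferent between Heads and Tails, which pins down Player II's mix.
  Player I's expected payoff from Heads: q·2 + (1−q)·(-3) = 5q - 3
  Player I's expected payoff from Tails: q·0 + (1−q)·6 = -6q + 6
  5q - 3 = -6q + 6  ⇒  11q = 9  ⇒  q = 9/11.

q = 9/11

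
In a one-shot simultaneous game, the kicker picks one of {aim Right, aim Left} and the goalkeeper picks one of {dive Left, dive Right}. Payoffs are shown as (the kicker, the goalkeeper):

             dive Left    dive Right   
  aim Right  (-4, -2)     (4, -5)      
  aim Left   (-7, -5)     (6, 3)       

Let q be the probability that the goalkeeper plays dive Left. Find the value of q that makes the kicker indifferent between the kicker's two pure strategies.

q = 2/5

For the kicker to be willing to mix, the kicker must be indifferent between aim Right and aim Left, which pins down the goalkeeper's mix.
  the kicker's expected payoff from aim Right: q·(-4) + (1−q)·4 = -8q + 4
  the kicker's expected payoff from aim Left: q·(-7) + (1−q)·6 = -13q + 6
  -8q + 4 = -13q + 6  ⇒  5q = 2  ⇒  q = 2/5.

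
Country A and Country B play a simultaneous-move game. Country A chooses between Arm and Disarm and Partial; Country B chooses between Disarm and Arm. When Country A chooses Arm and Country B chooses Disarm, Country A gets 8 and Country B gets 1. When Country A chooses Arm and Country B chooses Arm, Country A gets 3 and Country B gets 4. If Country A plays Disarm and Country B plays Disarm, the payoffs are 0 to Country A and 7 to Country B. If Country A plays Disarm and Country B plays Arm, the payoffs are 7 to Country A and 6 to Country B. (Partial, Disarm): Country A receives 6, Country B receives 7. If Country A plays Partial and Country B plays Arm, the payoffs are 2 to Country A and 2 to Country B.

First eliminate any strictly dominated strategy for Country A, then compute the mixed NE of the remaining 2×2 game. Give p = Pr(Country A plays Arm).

p = 1/4

Country A's strategy Partial is strictly dominated by Arm: 8 > 6 and 3 > 2. Eliminate Partial.
In a mixed equilibrium Country B is indifferent between Disarm and Arm; this condition fixes p.
  Country B's expected payoff from Disarm: p·1 + (1−p)·7 = -6p + 7
  Country B's expected payoff from Arm: p·4 + (1−p)·6 = -2p + 6
  -6p + 7 = -2p + 6  ⇒  -4p = -1  ⇒  p = 1/4.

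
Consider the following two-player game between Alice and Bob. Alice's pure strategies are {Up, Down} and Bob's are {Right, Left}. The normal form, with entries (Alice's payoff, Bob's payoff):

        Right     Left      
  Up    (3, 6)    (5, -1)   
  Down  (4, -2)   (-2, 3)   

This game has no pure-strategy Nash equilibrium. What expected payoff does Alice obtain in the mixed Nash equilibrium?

13/4

In a mixed equilibrium Alice is indifferent between Up and Down; this condition fixes q.
  Alice's payoff to Up: q·3 + (1−q)·5 = -2q + 5
  Alice's payoff to Down: q·4 + (1−q)·(-2) = 6q - 2
  -2q + 5 = 6q - 2  ⇒  -8q = -7  ⇒  q = 7/8.
At equilibrium Alice is indifferent across rows, so Alice's payoff equals the payoff from Up: (7/8)·3 + (1/8)·5 = 13/4.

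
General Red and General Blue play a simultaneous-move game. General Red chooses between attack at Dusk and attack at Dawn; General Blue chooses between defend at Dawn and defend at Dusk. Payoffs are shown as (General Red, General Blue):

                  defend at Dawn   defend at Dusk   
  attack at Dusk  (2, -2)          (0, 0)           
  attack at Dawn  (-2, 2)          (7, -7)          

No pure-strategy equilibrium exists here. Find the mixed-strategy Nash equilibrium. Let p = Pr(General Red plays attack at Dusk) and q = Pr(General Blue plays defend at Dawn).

p = 9/11, q = 7/11

General Red's mix must leave General Blue indifferent between defend at Dawn and defend at Dusk.
  General Blue's payoff from defend at Dawn: p·(-2) + (1−p)·2 = -4p + 2
  General Blue's payoff from defend at Dusk: p·0 + (1−p)·(-7) = 7p - 7
  -4p + 2 = 7p - 7  ⇒  -11p = -9  ⇒  p = 9/11.
In a mixed equilibrium General Red is indifferent between attack at Dusk and attack at Dawn; this condition fixes q.
  General Red's payoff to attack at Dusk: q·2 + (1−q)·0 = 2q
  General Red's payoff to attack at Dawn: q·(-2) + (1−q)·7 = -9q + 7
  2q = -9q + 7  ⇒  11q = 7  ⇒  q = 7/11.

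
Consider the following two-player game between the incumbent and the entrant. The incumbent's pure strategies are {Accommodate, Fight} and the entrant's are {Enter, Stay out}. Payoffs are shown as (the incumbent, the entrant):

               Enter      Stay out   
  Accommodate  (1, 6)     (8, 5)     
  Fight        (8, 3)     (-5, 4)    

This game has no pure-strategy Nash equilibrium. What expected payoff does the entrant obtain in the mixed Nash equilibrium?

Set the entrant's expected payoff from Enter equal to that from Stay out:
  the entrant's expected payoff from Enter: p·6 + (1−p)·3 = 3p + 3
  the entrant's expected payoff from Stay out: p·5 + (1−p)·4 = p + 4
  3p + 3 = p + 4  ⇒  2p = 1  ⇒  p = 1/2.
At equilibrium the entrant is indifferent across columns, so the entrant's payoff equals the payoff from Enter: (1/2)·6 + (1/2)·3 = 9/2.

9/2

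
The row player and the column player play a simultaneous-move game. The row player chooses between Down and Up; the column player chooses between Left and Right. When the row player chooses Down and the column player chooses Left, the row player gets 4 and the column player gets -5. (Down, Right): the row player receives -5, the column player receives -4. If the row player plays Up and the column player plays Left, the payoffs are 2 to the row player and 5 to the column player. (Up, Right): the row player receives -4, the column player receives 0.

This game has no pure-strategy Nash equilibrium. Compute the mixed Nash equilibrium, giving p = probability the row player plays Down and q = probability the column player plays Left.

The column player's indifference between Left and Right determines the row player's mixing probability p:
  the column player's expected payoff from Left: p·(-5) + (1−p)·5 = -10p + 5
  the column player's expected payoff from Right: p·(-4) + (1−p)·0 = -4p
  -10p + 5 = -4p  ⇒  -6p = -5  ⇒  p = 5/6.
The row player's indifference between Down and Up determines the column player's mixing probability q:
  the row player's expected payoff from Down: q·4 + (1−q)·(-5) = 9q - 5
  the row player's expected payoff from Up: q·2 + (1−q)·(-4) = 6q - 4
  9q - 5 = 6q - 4  ⇒  3q = 1  ⇒  q = 1/3.

p = 5/6, q = 1/3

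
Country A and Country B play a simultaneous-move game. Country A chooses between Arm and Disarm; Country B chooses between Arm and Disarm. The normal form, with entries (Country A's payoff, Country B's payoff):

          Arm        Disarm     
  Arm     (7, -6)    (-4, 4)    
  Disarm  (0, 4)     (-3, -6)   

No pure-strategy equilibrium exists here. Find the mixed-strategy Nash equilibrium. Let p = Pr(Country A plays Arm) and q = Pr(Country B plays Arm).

Country A's mix must leave Country B indifferent between Arm and Disarm.
  Country B's payoff to Arm: p·(-6) + (1−p)·4 = -10p + 4
  Country B's payoff to Disarm: p·4 + (1−p)·(-6) = 10p - 6
  -10p + 4 = 10p - 6  ⇒  -20p = -10  ⇒  p = 1/2.
Country B's mix must leave Country A indifferent between Arm and Disarm.
  Country A's expected payoff from Arm: q·7 + (1−q)·(-4) = 11q - 4
  Country A's expected payoff from Disarm: q·0 + (1−q)·(-3) = 3q - 3
  11q - 4 = 3q - 3  ⇒  8q = 1  ⇒  q = 1/8.

p = 1/2, q = 1/8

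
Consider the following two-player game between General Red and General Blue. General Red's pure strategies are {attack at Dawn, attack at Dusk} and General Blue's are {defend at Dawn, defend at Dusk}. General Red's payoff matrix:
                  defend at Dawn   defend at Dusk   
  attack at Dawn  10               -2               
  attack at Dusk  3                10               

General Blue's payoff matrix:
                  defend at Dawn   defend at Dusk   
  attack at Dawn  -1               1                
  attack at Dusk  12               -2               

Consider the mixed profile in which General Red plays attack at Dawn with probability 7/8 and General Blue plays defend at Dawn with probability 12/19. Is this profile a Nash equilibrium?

Check General Blue's indifference given General Red's mix p = 7/8:
  payoff from defend at Dawn = 5/8; payoff from defend at Dusk = 5/8 — equal.
Check General Red's indifference given General Blue's mix q = 12/19:
  payoff from attack at Dawn = 106/19; payoff from attack at Dusk = 106/19 — equal.
Both players are indifferent, so neither can profitably deviate.

Yes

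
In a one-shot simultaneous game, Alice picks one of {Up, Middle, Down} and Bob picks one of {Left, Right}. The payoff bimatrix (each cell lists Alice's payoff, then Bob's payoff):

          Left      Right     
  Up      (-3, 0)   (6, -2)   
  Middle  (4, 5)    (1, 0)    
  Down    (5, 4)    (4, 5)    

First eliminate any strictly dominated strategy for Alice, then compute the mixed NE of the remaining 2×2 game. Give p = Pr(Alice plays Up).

p = 1/3

Alice's strategy Middle is strictly dominated by Down: 5 > 4 and 4 > 1. Eliminate Middle.
Set Bob's expected payoff from Left equal to that from Right:
  Bob's expected payoff from Left: p·0 + (1−p)·4 = -4p + 4
  Bob's expected payoff from Right: p·(-2) + (1−p)·5 = -7p + 5
  -4p + 4 = -7p + 5  ⇒  3p = 1  ⇒  p = 1/3.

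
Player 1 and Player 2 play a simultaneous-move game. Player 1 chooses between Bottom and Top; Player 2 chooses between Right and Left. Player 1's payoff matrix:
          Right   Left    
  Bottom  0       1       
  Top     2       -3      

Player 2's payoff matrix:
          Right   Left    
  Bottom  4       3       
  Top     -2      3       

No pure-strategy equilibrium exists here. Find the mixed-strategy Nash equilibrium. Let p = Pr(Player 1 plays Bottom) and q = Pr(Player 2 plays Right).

p = 5/6, q = 2/3

For Player 2 to be willing to mix, Player 2 must be indifferent between Right and Left, which pins down Player 1's mix.
  Player 2's payoff to Right: p·4 + (1−p)·(-2) = 6p - 2
  Player 2's payoff to Left: p·3 + (1−p)·3 = 3
  6p - 2 = 3  ⇒  6p = 5  ⇒  p = 5/6.
Player 1's indifference between Bottom and Top determines Player 2's mixing probability q:
  Player 1's expected payoff from Bottom: q·0 + (1−q)·1 = -q + 1
  Player 1's expected payoff from Top: q·2 + (1−q)·(-3) = 5q - 3
  -q + 1 = 5q - 3  ⇒  -6q = -4  ⇒  q = 2/3.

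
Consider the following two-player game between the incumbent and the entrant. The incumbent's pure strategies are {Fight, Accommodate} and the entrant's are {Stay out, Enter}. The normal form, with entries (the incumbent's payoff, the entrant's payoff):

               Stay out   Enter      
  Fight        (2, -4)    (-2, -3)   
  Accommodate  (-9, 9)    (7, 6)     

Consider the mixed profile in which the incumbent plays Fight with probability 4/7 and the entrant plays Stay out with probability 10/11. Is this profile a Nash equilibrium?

Given the incumbent's mix p = 4/7, the entrant's payoff from Stay out is 11/7 but from Enter is 6/7. The entrant strictly prefers Stay out, so the entrant would not mix.
So the proposed profile is not a Nash equilibrium.

No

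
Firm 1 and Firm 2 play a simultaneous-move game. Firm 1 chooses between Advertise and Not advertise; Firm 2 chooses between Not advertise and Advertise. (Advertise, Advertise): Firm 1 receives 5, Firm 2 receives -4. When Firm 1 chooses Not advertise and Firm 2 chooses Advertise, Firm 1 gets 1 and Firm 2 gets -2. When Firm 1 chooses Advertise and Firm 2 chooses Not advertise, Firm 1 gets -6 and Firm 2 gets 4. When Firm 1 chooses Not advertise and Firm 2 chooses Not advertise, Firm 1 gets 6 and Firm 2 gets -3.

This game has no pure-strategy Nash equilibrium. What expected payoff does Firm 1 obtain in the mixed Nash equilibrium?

9/4

For Firm 1 to be willing to mix, Firm 1 must be indifferent between Advertise and Not advertise, which pins down Firm 2's mix.
  Firm 1's payoff from Advertise: q·(-6) + (1−q)·5 = -11q + 5
  Firm 1's payoff from Not advertise: q·6 + (1−q)·1 = 5q + 1
  -11q + 5 = 5q + 1  ⇒  -16q = -4  ⇒  q = 1/4.
At equilibrium Firm 1 is indifferent across rows, so Firm 1's payoff equals the payoff from Advertise: (1/4)·(-6) + (3/4)·5 = 9/4.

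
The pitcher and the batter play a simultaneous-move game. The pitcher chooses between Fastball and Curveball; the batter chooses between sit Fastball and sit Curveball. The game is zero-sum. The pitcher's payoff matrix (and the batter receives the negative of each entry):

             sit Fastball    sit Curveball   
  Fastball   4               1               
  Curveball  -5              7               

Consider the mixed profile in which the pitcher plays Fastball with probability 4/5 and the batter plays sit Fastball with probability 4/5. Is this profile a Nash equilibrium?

No

Given the batter's mix q = 4/5, the pitcher's payoff from Fastball is 17/5 but from Curveball is -13/5. The pitcher strictly prefers Fastball, so the pitcher would not mix.
So the proposed profile is not a Nash equilibrium.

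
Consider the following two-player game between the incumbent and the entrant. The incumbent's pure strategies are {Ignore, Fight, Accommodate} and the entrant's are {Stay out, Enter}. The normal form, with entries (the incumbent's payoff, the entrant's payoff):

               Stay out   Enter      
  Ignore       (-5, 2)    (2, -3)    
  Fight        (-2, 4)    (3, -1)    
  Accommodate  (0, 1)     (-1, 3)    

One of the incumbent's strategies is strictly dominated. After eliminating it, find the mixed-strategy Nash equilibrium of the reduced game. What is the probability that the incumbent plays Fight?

p = 2/7

The incumbent's strategy Ignore is strictly dominated by Fight: -2 > -5 and 3 > 2. Eliminate Ignore.
For the entrant to be willing to mix, the entrant must be indifferent between Stay out and Enter, which pins down the incumbent's mix.
  the entrant's payoff from Stay out: p·4 + (1−p)·1 = 3p + 1
  the entrant's payoff from Enter: p·(-1) + (1−p)·3 = -4p + 3
  3p + 1 = -4p + 3  ⇒  7p = 2  ⇒  p = 2/7.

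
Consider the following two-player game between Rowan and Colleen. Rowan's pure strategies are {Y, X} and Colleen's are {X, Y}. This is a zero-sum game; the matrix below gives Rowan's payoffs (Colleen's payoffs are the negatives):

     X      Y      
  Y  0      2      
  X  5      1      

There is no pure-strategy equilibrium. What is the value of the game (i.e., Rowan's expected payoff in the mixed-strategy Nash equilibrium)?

v = 5/3

In a mixed equilibrium Rowan is indifferent between Y and X; this condition fixes q.
  Rowan's expected payoff from Y: q·0 + (1−q)·2 = -2q + 2
  Rowan's expected payoff from X: q·5 + (1−q)·1 = 4q + 1
  -2q + 2 = 4q + 1  ⇒  -6q = -1  ⇒  q = 1/6.
The value is Rowan's expected payoff against this mix (using Y): (1/6)·0 + (5/6)·2 = 5/3.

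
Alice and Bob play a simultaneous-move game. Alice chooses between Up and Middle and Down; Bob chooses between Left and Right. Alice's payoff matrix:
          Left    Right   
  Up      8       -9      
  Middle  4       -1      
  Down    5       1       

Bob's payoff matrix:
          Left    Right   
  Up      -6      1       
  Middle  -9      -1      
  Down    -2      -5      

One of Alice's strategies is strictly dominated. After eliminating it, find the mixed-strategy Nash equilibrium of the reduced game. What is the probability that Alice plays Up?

p = 3/10

Alice's strategy Middle is strictly dominated by Down: 5 > 4 and 1 > -1. Eliminate Middle.
In a mixed equilibrium Bob is indifferent between Left and Right; this condition fixes p.
  Bob's expected payoff from Left: p·(-6) + (1−p)·(-2) = -4p - 2
  Bob's expected payoff from Right: p·1 + (1−p)·(-5) = 6p - 5
  -4p - 2 = 6p - 5  ⇒  -10p = -3  ⇒  p = 3/10.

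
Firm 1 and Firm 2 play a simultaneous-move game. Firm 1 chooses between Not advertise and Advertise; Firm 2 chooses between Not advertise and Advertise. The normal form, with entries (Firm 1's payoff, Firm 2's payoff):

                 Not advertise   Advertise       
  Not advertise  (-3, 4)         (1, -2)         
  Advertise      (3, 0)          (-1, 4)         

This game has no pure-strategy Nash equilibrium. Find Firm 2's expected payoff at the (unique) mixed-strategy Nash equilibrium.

Firm 2's indifference between Not advertise and Advertise determines Firm 1's mixing probability p:
  Firm 2's payoff to Not advertise: p·4 + (1−p)·0 = 4p
  Firm 2's payoff to Advertise: p·(-2) + (1−p)·4 = -6p + 4
  4p = -6p + 4  ⇒  10p = 4  ⇒  p = 2/5.
At equilibrium Firm 2 is indifferent across columns, so Firm 2's payoff equals the payoff from Not advertise: (2/5)·4 + (3/5)·0 = 8/5.

8/5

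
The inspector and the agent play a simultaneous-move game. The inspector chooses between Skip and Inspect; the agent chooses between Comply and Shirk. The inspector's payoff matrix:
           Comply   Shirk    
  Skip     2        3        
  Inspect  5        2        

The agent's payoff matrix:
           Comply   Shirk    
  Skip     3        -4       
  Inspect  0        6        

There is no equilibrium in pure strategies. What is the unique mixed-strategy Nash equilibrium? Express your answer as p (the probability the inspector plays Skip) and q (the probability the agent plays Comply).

The inspector's mix must leave the agent indifferent between Comply and Shirk.
  the agent's payoff to Comply: p·3 + (1−p)·0 = 3p
  the agent's payoff to Shirk: p·(-4) + (1−p)·6 = -10p + 6
  3p = -10p + 6  ⇒  13p = 6  ⇒  p = 6/13.
For the inspector to be willing to mix, the inspector must be indifferent between Skip and Inspect, which pins down the agent's mix.
  the inspector's payoff to Skip: q·2 + (1−q)·3 = -q + 3
  the inspector's payoff to Inspect: q·5 + (1−q)·2 = 3q + 2
  -q + 3 = 3q + 2  ⇒  -4q = -1  ⇒  q = 1/4.

p = 6/13, q = 1/4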